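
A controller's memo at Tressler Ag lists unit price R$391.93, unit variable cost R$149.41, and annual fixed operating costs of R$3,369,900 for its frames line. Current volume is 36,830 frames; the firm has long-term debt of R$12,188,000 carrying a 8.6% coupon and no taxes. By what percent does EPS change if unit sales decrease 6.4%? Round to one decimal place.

-12.7%

Total contribution margin = 36,830 × R$242.52 = R$8,932,011.60.
Operating income = contribution − fixed costs = R$8,932,011.60 − R$3,369,900 = R$5,562,111.60.
Interest = R$1,048,168.00, so EBIT − I = R$4,513,943.60.
Degree of combined leverage = contribution ÷ (EBIT − I) = R$8,932,011.60 ÷ R$4,513,943.60 = 1.9788.
EPS therefore changes by 1.9788 × (-6.4%) = -12.7%.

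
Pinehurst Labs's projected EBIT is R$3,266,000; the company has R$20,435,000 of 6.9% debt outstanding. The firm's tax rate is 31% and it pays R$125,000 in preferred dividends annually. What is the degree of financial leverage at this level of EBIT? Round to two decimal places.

Annual interest charges come to R$1,410,015.00.
Preferred dividends grossed up pre-tax: R$125,000 / (1 − 0.31) = R$181,159.42.
DFL = EBIT ÷ [EBIT − I − D_p/(1−t)] = R$3,266,000 ÷ [R$3,266,000 − R$1,410,015.00 − R$181,159.42] = R$3,266,000 ÷ R$1,674,825.58 = 1.9501.

1.95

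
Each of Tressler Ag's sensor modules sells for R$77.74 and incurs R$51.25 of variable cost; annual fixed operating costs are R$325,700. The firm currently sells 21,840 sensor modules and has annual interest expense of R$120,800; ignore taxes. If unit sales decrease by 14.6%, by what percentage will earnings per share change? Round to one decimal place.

Total contribution margin = 21,840 × R$26.49 = R$578,541.60.
EBIT = R$578,541.60 − R$325,700 = R$252,841.60.
After interest of R$120,800.00, pre-tax earnings = R$132,041.60.
DCL = total CM / (EBIT − I) = R$578,541.60 / R$132,041.60 = 4.3815.
EPS therefore changes by 4.3815 × (-14.6%) = -64.0%.

-64.0%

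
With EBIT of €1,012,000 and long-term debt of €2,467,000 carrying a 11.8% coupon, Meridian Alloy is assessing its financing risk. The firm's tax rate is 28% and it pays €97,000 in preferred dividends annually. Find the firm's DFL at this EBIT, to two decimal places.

Interest = €291,106.00.
Pre-tax preferred-dividend burden = €97,000 ÷ (1 − 0.28) = €134,722.22.
DFL = EBIT ÷ [EBIT − I − D_p/(1−t)] = €1,012,000 ÷ [€1,012,000 − €291,106.00 − €134,722.22] = €1,012,000 ÷ €586,171.78 = 1.7265.

1.73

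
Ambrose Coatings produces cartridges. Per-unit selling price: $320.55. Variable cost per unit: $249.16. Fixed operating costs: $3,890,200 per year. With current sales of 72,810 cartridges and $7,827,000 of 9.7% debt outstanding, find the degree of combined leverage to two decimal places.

9.48

At 72,810 units, contribution = 72,810 × $71.39 = $5,197,905.90.
EBIT = $5,197,905.90 − $3,890,200 = $1,307,705.90. Interest = $759,219.00, so EBIT − I = $548,486.90.
Degree of total leverage = total CM / (EBIT − interest) = $5,197,905.90 / $548,486.90 = 9.4768.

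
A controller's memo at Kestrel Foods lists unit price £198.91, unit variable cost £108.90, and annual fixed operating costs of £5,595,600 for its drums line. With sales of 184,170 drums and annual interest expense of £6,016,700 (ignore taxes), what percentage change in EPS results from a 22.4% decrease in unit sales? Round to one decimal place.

-74.8%

Contribution at this volume is 184,170 × £90.01 = £16,577,141.70.
Subtracting fixed costs: EBIT = £16,577,141.70 − £5,595,600 = £10,981,541.70.
Interest = £6,016,700.00, so EBIT − I = £4,964,841.70.
DCL = total CM / (EBIT − I) = £16,577,141.70 / £4,964,841.70 = 3.3389.
%ΔEPS = DCL × %ΔSales = 3.3389 × -22.4% = -74.8%.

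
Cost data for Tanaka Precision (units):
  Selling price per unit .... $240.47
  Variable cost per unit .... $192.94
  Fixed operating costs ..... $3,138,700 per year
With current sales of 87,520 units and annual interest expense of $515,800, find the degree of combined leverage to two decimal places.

At 87,520 units, contribution = 87,520 × $47.53 = $4,159,825.60.
Operating income = contribution − fixed costs = $4,159,825.60 − $3,138,700 = $1,021,125.60. Interest = $515,800.00.
DOL = $4,159,825.60 ÷ $1,021,125.60 = 4.0738; DFL = $1,021,125.60 ÷ $505,325.60 = 2.0207.
DCL = DOL × DFL = 4.0738 × 2.0207 = 8.2319.

8.23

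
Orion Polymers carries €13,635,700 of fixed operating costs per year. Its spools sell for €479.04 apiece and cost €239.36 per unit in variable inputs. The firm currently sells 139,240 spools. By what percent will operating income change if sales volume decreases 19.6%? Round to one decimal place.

-33.1%

Contribution at this volume is 139,240 × €239.68 = €33,373,043.20.
Operating income = contribution − fixed costs = €33,373,043.20 − €13,635,700 = €19,737,343.20.
Degree of operating leverage = €33,373,043.20 / €19,737,343.20 = 1.6909.
So EBIT moves 1.6909 × (-19.6%) = -33.1%.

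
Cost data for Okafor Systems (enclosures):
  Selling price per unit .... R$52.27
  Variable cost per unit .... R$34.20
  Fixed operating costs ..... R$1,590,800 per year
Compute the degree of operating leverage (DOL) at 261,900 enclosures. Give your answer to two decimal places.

1.51

Total contribution margin = 261,900 × R$18.07 = R$4,732,533.00.
EBIT = R$4,732,533.00 − R$1,590,800 = R$3,141,733.00.
DOL = contribution ÷ EBIT = R$4,732,533.00 ÷ R$3,141,733.00 = 1.5063.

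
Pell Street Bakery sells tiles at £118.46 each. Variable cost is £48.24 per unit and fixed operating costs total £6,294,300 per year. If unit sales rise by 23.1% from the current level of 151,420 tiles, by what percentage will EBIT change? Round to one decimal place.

+56.6%

Contribution at this volume is 151,420 × £70.22 = £10,632,712.40.
EBIT = £10,632,712.40 − £6,294,300 = £4,338,412.40.
Degree of operating leverage = £10,632,712.40 / £4,338,412.40 = 2.4508.
Operating income changes by 2.4508 × +23.1% = +56.6%.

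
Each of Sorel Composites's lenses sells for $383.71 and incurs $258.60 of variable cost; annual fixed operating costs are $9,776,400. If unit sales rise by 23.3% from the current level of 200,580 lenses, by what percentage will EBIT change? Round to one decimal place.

Contribution at this volume is 200,580 × $125.11 = $25,094,563.80.
Subtracting fixed costs: EBIT = $25,094,563.80 − $9,776,400 = $15,318,163.80.
DOL = contribution ÷ EBIT = $25,094,563.80 ÷ $15,318,163.80 = 1.6382.
%ΔEBIT = DOL × %ΔSales = 1.6382 × +23.3% = +38.2%.

+38.2%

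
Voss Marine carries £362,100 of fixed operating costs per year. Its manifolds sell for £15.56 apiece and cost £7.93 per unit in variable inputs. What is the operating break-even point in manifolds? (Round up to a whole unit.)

47,458 manifolds

Each unit contributes £15.56 − £7.93 = £7.63.
Break-even volume = fixed costs ÷ CM per unit = £362,100 ÷ £7.63 = 47,457.40, so 47,458 manifolds.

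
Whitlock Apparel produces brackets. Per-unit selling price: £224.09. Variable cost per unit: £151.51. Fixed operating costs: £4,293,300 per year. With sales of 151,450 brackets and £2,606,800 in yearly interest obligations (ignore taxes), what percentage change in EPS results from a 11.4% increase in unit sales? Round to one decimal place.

Contribution at this volume is 151,450 × £72.58 = £10,992,241.00.
Subtracting fixed costs: EBIT = £10,992,241.00 − £4,293,300 = £6,698,941.00.
Interest = £2,606,800.00, so EBIT − I = £4,092,141.00.
Degree of combined leverage = contribution ÷ (EBIT − I) = £10,992,241.00 ÷ £4,092,141.00 = 2.6862.
EPS therefore changes by 2.6862 × (+11.4%) = +30.6%.

+30.6%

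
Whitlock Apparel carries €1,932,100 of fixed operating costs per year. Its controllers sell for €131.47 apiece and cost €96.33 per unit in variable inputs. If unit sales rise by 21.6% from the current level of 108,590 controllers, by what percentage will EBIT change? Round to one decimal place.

+43.8%

At 108,590 units, contribution = 108,590 × €35.14 = €3,815,852.60.
EBIT = €3,815,852.60 − €1,932,100 = €1,883,752.60.
So DOL = total CM / EBIT = €3,815,852.60 / €1,883,752.60 = 2.0257.
So EBIT moves 2.0257 × (+21.6%) = +43.8%.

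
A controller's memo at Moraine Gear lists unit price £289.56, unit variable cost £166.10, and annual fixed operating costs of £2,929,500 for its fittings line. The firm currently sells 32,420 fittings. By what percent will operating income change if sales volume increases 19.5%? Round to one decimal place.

Contribution at this volume is 32,420 × £123.46 = £4,002,573.20.
EBIT = £4,002,573.20 − £2,929,500 = £1,073,073.20.
DOL = contribution ÷ EBIT = £4,002,573.20 ÷ £1,073,073.20 = 3.7300.
So EBIT moves 3.7300 × (+19.5%) = +72.7%.

+72.7%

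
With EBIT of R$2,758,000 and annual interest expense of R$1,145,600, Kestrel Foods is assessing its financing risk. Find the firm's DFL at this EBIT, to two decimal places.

1.71

Annual interest charges come to R$1,145,600.00.
Degree of financial leverage = EBIT / (EBIT − interest) = R$2,758,000 / R$1,612,400.00 = 1.7105.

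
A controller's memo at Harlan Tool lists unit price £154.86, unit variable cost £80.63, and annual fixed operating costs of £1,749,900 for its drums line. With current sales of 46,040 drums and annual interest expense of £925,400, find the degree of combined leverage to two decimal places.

4.60

Total contribution margin = 46,040 × £74.23 = £3,417,549.20.
Subtracting fixed costs: EBIT = £3,417,549.20 − £1,749,900 = £1,667,649.20. Interest = £925,400.00, so EBIT − I = £742,249.20.
DCL = contribution ÷ (EBIT − I) = £3,417,549.20 ÷ £742,249.20 = 4.6043.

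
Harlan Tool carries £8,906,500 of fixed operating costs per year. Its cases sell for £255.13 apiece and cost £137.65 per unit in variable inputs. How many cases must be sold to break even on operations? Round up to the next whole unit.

75,813 cases

Contribution margin per unit = £255.13 − £137.65 = £117.48.
Break-even volume = fixed costs ÷ CM per unit = £8,906,500 ÷ £117.48 = 75,812.90, so 75,813 cases.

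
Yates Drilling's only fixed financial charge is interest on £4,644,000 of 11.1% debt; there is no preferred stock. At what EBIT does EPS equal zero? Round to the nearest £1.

£515,484

Annual interest = 11.1% × £4,644,000 = £515,484.00.
With no preferred dividends, EPS = 0 when EBIT exactly covers interest, so the financial break-even EBIT is £515,484.00.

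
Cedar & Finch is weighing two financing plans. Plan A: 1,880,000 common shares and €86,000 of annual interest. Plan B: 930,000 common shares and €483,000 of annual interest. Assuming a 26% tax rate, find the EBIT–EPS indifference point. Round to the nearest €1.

Set EPS_A = EPS_B: (EBIT − €86,000)(1 − 0.26) ÷ 1,880,000 = (EBIT − €483,000)(1 − 0.26) ÷ 930,000.
Cancelling (1 − t) and cross-multiplying: 930,000·(EBIT − 86,000) = 1,880,000·(EBIT − 483,000).
Solving, EBIT = (483,000·1,880,000 − 86,000·930,000) / (1,880,000 − 930,000) = 828,060,000,000 / 950,000 = 871,642.11.

€871,642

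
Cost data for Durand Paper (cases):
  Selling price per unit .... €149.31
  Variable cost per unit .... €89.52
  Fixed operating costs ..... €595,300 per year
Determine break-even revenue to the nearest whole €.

Contribution margin per unit = €149.31 − €89.52 = €59.79, a CM ratio of €59.79 ÷ €149.31 = 0.4004.
Break-even sales = FC ÷ CM ratio = €595,300 × €149.31 / €59.79 = €1,486,607.

€1,486,607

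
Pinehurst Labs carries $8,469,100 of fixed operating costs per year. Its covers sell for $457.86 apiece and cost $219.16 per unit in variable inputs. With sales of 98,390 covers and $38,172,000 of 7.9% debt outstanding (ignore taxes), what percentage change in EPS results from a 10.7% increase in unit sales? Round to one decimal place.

+20.9%

At 98,390 units, contribution = 98,390 × $238.70 = $23,485,693.00.
EBIT = $23,485,693.00 − $8,469,100 = $15,016,593.00.
Interest = $3,015,588.00, so EBIT − I = $12,001,005.00.
DCL = total CM / (EBIT − I) = $23,485,693.00 / $12,001,005.00 = 1.9570.
EPS therefore changes by 1.9570 × (+10.7%) = +20.9%.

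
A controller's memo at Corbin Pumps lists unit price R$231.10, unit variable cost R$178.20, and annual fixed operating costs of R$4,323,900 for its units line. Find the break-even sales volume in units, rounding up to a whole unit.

81,738 units

Contribution margin per unit = R$231.10 − R$178.20 = R$52.90.
Units to break even: R$4,323,900 ÷ R$52.90 = 81,737.24, rounded up to 81,738.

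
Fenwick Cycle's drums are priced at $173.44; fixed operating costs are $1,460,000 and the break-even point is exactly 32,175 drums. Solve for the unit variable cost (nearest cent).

At break-even, FC = Q × (P − VC), so P − VC = $1,460,000 ÷ 32,175 = $45.3768.
Variable cost per unit = $173.44 − $45.3768 = $128.06.

$128.06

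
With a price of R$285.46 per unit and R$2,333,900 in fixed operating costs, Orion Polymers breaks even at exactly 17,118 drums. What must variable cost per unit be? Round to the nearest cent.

R$149.12

Contribution per unit must be FC / Q = R$2,333,900 / 17,118 = R$136.3419.
Hence VC = price − CM = R$285.46 − R$136.3419 = R$149.12.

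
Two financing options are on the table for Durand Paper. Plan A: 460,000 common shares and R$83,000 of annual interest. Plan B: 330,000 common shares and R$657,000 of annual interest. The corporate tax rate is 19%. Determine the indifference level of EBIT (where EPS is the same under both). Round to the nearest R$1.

At indifference, (EBIT − 83,000)(1 − t)/460,000 = (EBIT − 657,000)(1 − t)/330,000.
Cancelling (1 − t) and cross-multiplying: 330,000·(EBIT − 83,000) = 460,000·(EBIT − 657,000).
Solving, EBIT = (657,000·460,000 − 83,000·330,000) / (460,000 − 330,000) = 274,830,000,000 / 130,000 = 2,114,076.92.

R$2,114,077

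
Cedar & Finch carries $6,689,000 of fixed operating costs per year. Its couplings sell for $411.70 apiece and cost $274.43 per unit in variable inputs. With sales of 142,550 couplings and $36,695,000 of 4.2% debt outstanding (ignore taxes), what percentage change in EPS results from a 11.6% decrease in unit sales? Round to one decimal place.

Contribution at this volume is 142,550 × $137.27 = $19,567,838.50.
Subtracting fixed costs: EBIT = $19,567,838.50 − $6,689,000 = $12,878,838.50.
After interest of $1,541,190.00, pre-tax earnings = $11,337,648.50.
DCL = total CM / (EBIT − I) = $19,567,838.50 / $11,337,648.50 = 1.7259.
EPS therefore changes by 1.7259 × (-11.6%) = -20.0%.

-20.0%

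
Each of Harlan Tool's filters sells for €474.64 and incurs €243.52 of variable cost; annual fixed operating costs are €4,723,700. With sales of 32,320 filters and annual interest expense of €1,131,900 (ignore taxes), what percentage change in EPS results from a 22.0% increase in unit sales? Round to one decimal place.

Contribution at this volume is 32,320 × €231.12 = €7,469,798.40.
Operating income = contribution − fixed costs = €7,469,798.40 − €4,723,700 = €2,746,098.40.
After interest of €1,131,900.00, pre-tax earnings = €1,614,198.40.
DCL = total CM / (EBIT − I) = €7,469,798.40 / €1,614,198.40 = 4.6276.
%ΔEPS = DCL × %ΔSales = 4.6276 × +22.0% = +101.8%.

+101.8%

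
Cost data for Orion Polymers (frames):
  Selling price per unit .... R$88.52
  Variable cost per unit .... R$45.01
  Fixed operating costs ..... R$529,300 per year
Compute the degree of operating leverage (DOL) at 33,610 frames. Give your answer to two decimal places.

1.57

Total contribution margin = 33,610 × R$43.51 = R$1,462,371.10.
Operating income = contribution − fixed costs = R$1,462,371.10 − R$529,300 = R$933,071.10.
DOL = contribution ÷ EBIT = R$1,462,371.10 ÷ R$933,071.10 = 1.5673.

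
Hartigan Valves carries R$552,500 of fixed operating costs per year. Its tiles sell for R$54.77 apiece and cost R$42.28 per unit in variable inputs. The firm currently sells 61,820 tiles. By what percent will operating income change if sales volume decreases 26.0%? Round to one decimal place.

-91.4%

At 61,820 units, contribution = 61,820 × R$12.49 = R$772,131.80.
Operating income = contribution − fixed costs = R$772,131.80 − R$552,500 = R$219,631.80.
So DOL = total CM / EBIT = R$772,131.80 / R$219,631.80 = 3.5156.
So EBIT moves 3.5156 × (-26.0%) = -91.4%.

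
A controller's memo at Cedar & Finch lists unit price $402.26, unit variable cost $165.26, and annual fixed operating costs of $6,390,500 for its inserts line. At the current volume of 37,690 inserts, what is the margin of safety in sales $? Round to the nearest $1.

$4,314,586

Unit CM = price − variable cost = $402.26 − $165.26 = $237.00. Break-even units = $6,390,500 ÷ $237.00 = 26,964.14; break-even revenue = 26,964.14 × $402.26 = $10,846,592.95.
Actual sales revenue = 37,690 × $402.26 = $15,161,179.40.
Margin of safety = $15,161,179.40 − $10,846,592.95 = $4,314,586.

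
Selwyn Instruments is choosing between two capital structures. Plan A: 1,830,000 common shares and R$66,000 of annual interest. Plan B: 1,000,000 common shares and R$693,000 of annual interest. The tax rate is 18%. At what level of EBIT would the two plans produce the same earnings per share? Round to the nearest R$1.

At indifference, (EBIT − 66,000)(1 − t)/1,830,000 = (EBIT − 693,000)(1 − t)/1,000,000.
Cancelling (1 − t) and cross-multiplying: 1,000,000·(EBIT − 66,000) = 1,830,000·(EBIT − 693,000).
Solving, EBIT = (693,000·1,830,000 − 66,000·1,000,000) / (1,830,000 − 1,000,000) = 1,202,190,000,000 / 830,000 = 1,448,421.69.

R$1,448,422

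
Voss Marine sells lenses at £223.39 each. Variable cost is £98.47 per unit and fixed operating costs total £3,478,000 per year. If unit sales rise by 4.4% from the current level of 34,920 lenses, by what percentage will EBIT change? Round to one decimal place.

At 34,920 units, contribution = 34,920 × £124.92 = £4,362,206.40.
EBIT = £4,362,206.40 − £3,478,000 = £884,206.40.
DOL = contribution ÷ EBIT = £4,362,206.40 ÷ £884,206.40 = 4.9335.
Operating income changes by 4.9335 × +4.4% = +21.7%.

+21.7%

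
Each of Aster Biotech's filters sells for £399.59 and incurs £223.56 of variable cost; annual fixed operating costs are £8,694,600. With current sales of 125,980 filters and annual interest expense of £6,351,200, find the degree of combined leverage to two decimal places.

At 125,980 units, contribution = 125,980 × £176.03 = £22,176,259.40.
Subtracting fixed costs: EBIT = £22,176,259.40 − £8,694,600 = £13,481,659.40. Interest = £6,351,200.00, so EBIT − I = £7,130,459.40.
DCL = contribution ÷ (EBIT − I) = £22,176,259.40 ÷ £7,130,459.40 = 3.1101.

3.11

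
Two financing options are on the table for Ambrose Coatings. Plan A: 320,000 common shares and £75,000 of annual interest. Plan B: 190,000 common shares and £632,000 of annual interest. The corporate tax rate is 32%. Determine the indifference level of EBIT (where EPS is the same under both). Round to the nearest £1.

£1,446,077

Set EPS_A = EPS_B: (EBIT − £75,000)(1 − 0.32) ÷ 320,000 = (EBIT − £632,000)(1 − 0.32) ÷ 190,000.
The (1 − t) factor cancels: (EBIT − 75,000) × 190,000 = (EBIT − 632,000) × 320,000.
EBIT × (320,000 − 190,000) = 632,000 × 320,000 − 75,000 × 190,000 = 187,990,000,000, so EBIT = 187,990,000,000 ÷ 130,000 = 1,446,076.92.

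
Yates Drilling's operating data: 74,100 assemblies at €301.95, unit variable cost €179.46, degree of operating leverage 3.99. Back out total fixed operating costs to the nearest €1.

At 74,100 units, contribution = 74,100 × €122.49 = €9,076,509.00.
DOL = contribution / EBIT, so EBIT = €9,076,509.00 / 3.99 = €2,274,814.29.
And FC = contribution − EBIT = €9,076,509.00 − €2,274,814.29 = €6,801,695.

€6,801,695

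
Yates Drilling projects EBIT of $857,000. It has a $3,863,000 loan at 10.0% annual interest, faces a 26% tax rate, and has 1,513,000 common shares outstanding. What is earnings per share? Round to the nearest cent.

$0.23

Pre-tax income = $857,000 − $386,300.00 = $470,700.00.
Net income = $470,700.00 × (1 − 0.26) = $348,318.00.
EPS = $348,318.00 ÷ 1,513,000 = $0.23.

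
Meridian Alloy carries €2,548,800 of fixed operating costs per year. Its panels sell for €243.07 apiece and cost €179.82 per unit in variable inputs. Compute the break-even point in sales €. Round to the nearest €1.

€9,795,048

Contribution margin per unit = €243.07 − €179.82 = €63.25, a CM ratio of €63.25 ÷ €243.07 = 0.2602.
Break-even sales = FC ÷ CM ratio = €2,548,800 × €243.07 / €63.25 = €9,795,048.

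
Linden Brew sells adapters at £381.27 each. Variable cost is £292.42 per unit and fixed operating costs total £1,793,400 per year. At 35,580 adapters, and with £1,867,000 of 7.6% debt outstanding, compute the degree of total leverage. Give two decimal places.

At 35,580 units, contribution = 35,580 × £88.85 = £3,161,283.00.
EBIT = £3,161,283.00 − £1,793,400 = £1,367,883.00. Interest = £141,892.00.
DOL = £3,161,283.00 ÷ £1,367,883.00 = 2.3111; DFL = £1,367,883.00 ÷ £1,225,991.00 = 1.1157.
DCL = DOL × DFL = 2.3111 × 1.1157 = 2.5785.

2.58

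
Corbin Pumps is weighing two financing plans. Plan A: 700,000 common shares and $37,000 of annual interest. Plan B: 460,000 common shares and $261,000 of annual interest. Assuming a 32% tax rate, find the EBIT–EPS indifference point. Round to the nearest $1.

$690,333

At indifference, (EBIT − 37,000)(1 − t)/700,000 = (EBIT − 261,000)(1 − t)/460,000.
Cancelling (1 − t) and cross-multiplying: 460,000·(EBIT − 37,000) = 700,000·(EBIT − 261,000).
EBIT × (700,000 − 460,000) = 261,000 × 700,000 − 37,000 × 460,000 = 165,680,000,000, so EBIT = 165,680,000,000 ÷ 240,000 = 690,333.33.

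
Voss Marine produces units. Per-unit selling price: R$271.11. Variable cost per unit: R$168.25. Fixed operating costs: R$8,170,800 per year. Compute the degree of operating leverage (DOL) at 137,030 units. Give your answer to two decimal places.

At 137,030 units, contribution = 137,030 × R$102.86 = R$14,094,905.80.
Operating income = contribution − fixed costs = R$14,094,905.80 − R$8,170,800 = R$5,924,105.80.
DOL = contribution ÷ EBIT = R$14,094,905.80 ÷ R$5,924,105.80 = 2.3792.

2.38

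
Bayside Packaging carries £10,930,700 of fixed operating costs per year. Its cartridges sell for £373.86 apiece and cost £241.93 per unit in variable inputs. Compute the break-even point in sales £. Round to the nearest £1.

£30,975,150

CM per unit = £373.86 − £241.93 = £131.93; CM ratio = £131.93 / £373.86 = 0.3529.
Break-even revenue = fixed costs × price ÷ CM = £10,930,700 × £373.86 ÷ £131.93 = £30,975,150.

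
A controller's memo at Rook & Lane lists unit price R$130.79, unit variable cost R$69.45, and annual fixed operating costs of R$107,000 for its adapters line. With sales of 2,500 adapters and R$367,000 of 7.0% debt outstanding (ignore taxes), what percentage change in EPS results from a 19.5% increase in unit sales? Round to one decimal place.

+144.7%

Total contribution margin = 2,500 × R$61.34 = R$153,350.00.
Subtracting fixed costs: EBIT = R$153,350.00 − R$107,000 = R$46,350.00.
After interest of R$25,690.00, pre-tax earnings = R$20,660.00.
DCL = total CM / (EBIT − I) = R$153,350.00 / R$20,660.00 = 7.4226.
EPS therefore changes by 7.4226 × (+19.5%) = +144.7%.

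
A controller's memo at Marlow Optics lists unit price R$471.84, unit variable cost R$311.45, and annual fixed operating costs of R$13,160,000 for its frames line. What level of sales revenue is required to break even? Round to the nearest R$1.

CM per unit = R$471.84 − R$311.45 = R$160.39; CM ratio = R$160.39 / R$471.84 = 0.3399.
Break-even revenue = fixed costs × price ÷ CM = R$13,160,000 × R$471.84 ÷ R$160.39 = R$38,714,473.

R$38,714,473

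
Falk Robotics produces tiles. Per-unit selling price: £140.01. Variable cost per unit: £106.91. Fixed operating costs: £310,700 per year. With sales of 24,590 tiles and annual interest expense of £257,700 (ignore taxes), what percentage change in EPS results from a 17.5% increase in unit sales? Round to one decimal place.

At 24,590 units, contribution = 24,590 × £33.10 = £813,929.00.
Operating income = contribution − fixed costs = £813,929.00 − £310,700 = £503,229.00.
Interest = £257,700.00, so EBIT − I = £245,529.00.
Degree of combined leverage = contribution ÷ (EBIT − I) = £813,929.00 ÷ £245,529.00 = 3.3150.
EPS therefore changes by 3.3150 × (+17.5%) = +58.0%.

+58.0%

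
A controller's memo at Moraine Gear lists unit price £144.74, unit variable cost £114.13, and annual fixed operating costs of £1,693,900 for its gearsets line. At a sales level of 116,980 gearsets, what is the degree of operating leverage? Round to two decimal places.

1.90

Contribution at this volume is 116,980 × £30.61 = £3,580,757.80.
Operating income = contribution − fixed costs = £3,580,757.80 − £1,693,900 = £1,886,857.80.
So DOL = total CM / EBIT = £3,580,757.80 / £1,886,857.80 = 1.8977.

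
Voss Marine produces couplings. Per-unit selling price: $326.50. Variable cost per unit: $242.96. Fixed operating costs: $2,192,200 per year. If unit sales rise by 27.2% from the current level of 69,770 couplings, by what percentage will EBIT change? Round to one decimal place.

+43.6%

At 69,770 units, contribution = 69,770 × $83.54 = $5,828,585.80.
Operating income = contribution − fixed costs = $5,828,585.80 − $2,192,200 = $3,636,385.80.
DOL = contribution ÷ EBIT = $5,828,585.80 ÷ $3,636,385.80 = 1.6029.
Operating income changes by 1.6029 × +27.2% = +43.6%.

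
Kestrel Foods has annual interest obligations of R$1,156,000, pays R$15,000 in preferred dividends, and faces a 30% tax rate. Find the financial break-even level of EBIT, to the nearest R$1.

Preferred dividends are paid after tax, so their pre-tax equivalent is R$15,000 ÷ (1 − 0.30) = R$21,428.57.
EPS = 0 when EBIT covers interest plus the pre-tax preferred burden: R$1,156,000 + R$21,428.57 = R$1,177,428.57.

R$1,177,429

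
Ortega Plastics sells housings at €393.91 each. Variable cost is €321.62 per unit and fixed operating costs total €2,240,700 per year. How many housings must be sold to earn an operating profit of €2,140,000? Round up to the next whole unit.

60,599 housings

Each unit contributes €393.91 − €321.62 = €72.29.
Need Q such that Q × €72.29 − €2,240,700 = €2,140,000, i.e. Q = €4,380,700 / €72.29 = 60,598.98 → 60,599.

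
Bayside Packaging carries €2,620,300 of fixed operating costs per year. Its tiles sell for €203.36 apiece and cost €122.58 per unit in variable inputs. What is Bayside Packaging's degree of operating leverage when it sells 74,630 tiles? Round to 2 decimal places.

Total contribution margin = 74,630 × €80.78 = €6,028,611.40.
Operating income = contribution − fixed costs = €6,028,611.40 − €2,620,300 = €3,408,311.40.
DOL = contribution ÷ EBIT = €6,028,611.40 ÷ €3,408,311.40 = 1.7688.

1.77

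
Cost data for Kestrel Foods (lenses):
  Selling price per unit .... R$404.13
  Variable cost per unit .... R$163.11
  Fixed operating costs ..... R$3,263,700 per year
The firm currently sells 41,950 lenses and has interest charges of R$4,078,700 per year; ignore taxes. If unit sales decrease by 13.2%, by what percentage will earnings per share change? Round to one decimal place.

At 41,950 units, contribution = 41,950 × R$241.02 = R$10,110,789.00.
Subtracting fixed costs: EBIT = R$10,110,789.00 − R$3,263,700 = R$6,847,089.00.
Interest = R$4,078,700.00, so EBIT − I = R$2,768,389.00.
DCL = total CM / (EBIT − I) = R$10,110,789.00 / R$2,768,389.00 = 3.6522.
EPS therefore changes by 3.6522 × (-13.2%) = -48.2%.

-48.2%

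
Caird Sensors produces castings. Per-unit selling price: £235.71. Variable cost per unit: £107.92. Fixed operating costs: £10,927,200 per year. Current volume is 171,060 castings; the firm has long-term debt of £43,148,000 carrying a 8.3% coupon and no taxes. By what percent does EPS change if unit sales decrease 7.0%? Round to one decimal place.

Total contribution margin = 171,060 × £127.79 = £21,859,757.40.
Subtracting fixed costs: EBIT = £21,859,757.40 − £10,927,200 = £10,932,557.40.
Interest = £3,581,284.00, so EBIT − I = £7,351,273.40.
DCL = total CM / (EBIT − I) = £21,859,757.40 / £7,351,273.40 = 2.9736.
EPS therefore changes by 2.9736 × (-7.0%) = -20.8%.

-20.8%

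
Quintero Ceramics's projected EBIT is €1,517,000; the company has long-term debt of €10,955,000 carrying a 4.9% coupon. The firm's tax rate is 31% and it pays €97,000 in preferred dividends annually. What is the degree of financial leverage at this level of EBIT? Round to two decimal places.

Annual interest charges come to €536,795.00.
Preferred dividends grossed up pre-tax: €97,000 / (1 − 0.31) = €140,579.71.
DFL = EBIT ÷ [EBIT − I − D_p/(1−t)] = €1,517,000 ÷ [€1,517,000 − €536,795.00 − €140,579.71] = €1,517,000 ÷ €839,625.29 = 1.8068.

1.81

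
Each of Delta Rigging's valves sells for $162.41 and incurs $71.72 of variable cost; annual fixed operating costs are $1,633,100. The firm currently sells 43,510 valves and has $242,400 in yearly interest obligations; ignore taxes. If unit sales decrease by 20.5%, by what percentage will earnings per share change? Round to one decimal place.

At 43,510 units, contribution = 43,510 × $90.69 = $3,945,921.90.
Operating income = contribution − fixed costs = $3,945,921.90 − $1,633,100 = $2,312,821.90.
After interest of $242,400.00, pre-tax earnings = $2,070,421.90.
DCL = total CM / (EBIT − I) = $3,945,921.90 / $2,070,421.90 = 1.9059.
%ΔEPS = DCL × %ΔSales = 1.9059 × -20.5% = -39.1%.

-39.1%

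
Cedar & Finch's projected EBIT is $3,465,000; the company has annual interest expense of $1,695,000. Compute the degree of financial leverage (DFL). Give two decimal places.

Interest = $1,695,000.00.
Degree of financial leverage = EBIT / (EBIT − interest) = $3,465,000 / $1,770,000.00 = 1.9576.

1.96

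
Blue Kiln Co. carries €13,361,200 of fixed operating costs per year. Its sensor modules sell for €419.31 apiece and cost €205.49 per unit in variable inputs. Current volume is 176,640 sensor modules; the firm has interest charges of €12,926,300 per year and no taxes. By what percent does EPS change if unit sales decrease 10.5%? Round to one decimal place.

-34.5%

Contribution at this volume is 176,640 × €213.82 = €37,769,164.80.
EBIT = €37,769,164.80 − €13,361,200 = €24,407,964.80.
After interest of €12,926,300.00, pre-tax earnings = €11,481,664.80.
Degree of combined leverage = contribution ÷ (EBIT − I) = €37,769,164.80 ÷ €11,481,664.80 = 3.2895.
%ΔEPS = DCL × %ΔSales = 3.2895 × -10.5% = -34.5%.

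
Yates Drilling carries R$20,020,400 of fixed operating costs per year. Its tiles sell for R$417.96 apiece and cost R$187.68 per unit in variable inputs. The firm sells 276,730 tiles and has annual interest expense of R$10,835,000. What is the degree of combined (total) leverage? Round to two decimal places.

Contribution at this volume is 276,730 × R$230.28 = R$63,725,384.40.
Subtracting fixed costs: EBIT = R$63,725,384.40 − R$20,020,400 = R$43,704,984.40. Interest = R$10,835,000.00, so EBIT − I = R$32,869,984.40.
Degree of total leverage = total CM / (EBIT − interest) = R$63,725,384.40 / R$32,869,984.40 = 1.9387.

1.94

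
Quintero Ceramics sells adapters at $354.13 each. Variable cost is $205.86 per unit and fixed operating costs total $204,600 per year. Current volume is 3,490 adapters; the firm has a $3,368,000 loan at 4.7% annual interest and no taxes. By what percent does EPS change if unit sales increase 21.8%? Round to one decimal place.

Contribution at this volume is 3,490 × $148.27 = $517,462.30.
Operating income = contribution − fixed costs = $517,462.30 − $204,600 = $312,862.30.
Interest = $158,296.00, so EBIT − I = $154,566.30.
DCL = total CM / (EBIT − I) = $517,462.30 / $154,566.30 = 3.3478.
EPS therefore changes by 3.3478 × (+21.8%) = +73.0%.

+73.0%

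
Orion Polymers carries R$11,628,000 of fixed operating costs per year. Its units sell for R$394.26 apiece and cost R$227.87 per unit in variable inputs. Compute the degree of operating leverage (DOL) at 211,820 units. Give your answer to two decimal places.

Contribution at this volume is 211,820 × R$166.39 = R$35,244,729.80.
Operating income = contribution − fixed costs = R$35,244,729.80 − R$11,628,000 = R$23,616,729.80.
So DOL = total CM / EBIT = R$35,244,729.80 / R$23,616,729.80 = 1.4924.

1.49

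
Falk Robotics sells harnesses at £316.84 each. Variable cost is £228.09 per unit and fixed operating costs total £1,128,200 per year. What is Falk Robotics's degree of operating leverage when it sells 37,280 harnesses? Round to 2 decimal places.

1.52

At 37,280 units, contribution = 37,280 × £88.75 = £3,308,600.00.
Operating income = contribution − fixed costs = £3,308,600.00 − £1,128,200 = £2,180,400.00.
So DOL = total CM / EBIT = £3,308,600.00 / £2,180,400.00 = 1.5174.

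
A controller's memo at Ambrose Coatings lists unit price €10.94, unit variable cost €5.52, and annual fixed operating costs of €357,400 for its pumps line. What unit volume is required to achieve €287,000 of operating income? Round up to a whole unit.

Contribution margin per unit = €10.94 − €5.52 = €5.42.
Required volume = (fixed costs + target profit) ÷ CM = (€357,400 + €287,000) ÷ €5.42 = 118,892.99, so 118,893 pumps.

118,893 pumps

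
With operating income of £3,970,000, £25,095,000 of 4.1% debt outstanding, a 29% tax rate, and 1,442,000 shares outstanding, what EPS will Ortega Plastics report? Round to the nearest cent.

Interest = £1,028,895.00, so EBT = £3,970,000 − £1,028,895.00 = £2,941,105.00.
Net income = £2,941,105.00 × (1 − 0.29) = £2,088,184.55.
Per share: £2,088,184.55 / 1,442,000 shares = £1.45.

£1.45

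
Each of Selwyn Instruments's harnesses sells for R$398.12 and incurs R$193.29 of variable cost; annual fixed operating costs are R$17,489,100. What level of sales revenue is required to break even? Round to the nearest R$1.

R$33,992,875

CM per unit = R$398.12 − R$193.29 = R$204.83; CM ratio = R$204.83 / R$398.12 = 0.5145.
Break-even revenue = fixed costs × price ÷ CM = R$17,489,100 × R$398.12 ÷ R$204.83 = R$33,992,875.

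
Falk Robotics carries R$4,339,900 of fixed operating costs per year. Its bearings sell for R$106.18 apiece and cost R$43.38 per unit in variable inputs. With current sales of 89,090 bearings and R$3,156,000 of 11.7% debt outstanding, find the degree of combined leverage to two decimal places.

At 89,090 units, contribution = 89,090 × R$62.80 = R$5,594,852.00.
Subtracting fixed costs: EBIT = R$5,594,852.00 − R$4,339,900 = R$1,254,952.00. Interest = R$369,252.00, so EBIT − I = R$885,700.00.
DCL = contribution ÷ (EBIT − I) = R$5,594,852.00 ÷ R$885,700.00 = 6.3169.

6.32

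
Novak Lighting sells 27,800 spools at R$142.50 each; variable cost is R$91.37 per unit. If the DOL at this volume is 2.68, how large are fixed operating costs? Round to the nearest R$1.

At 27,800 units, contribution = 27,800 × R$51.13 = R$1,421,414.00.
Since DOL = CM ÷ EBIT, EBIT = R$1,421,414.00 ÷ 2.68 = R$530,378.36.
Fixed costs = CM − EBIT = R$1,421,414.00 − R$530,378.36 = R$891,036.

R$891,036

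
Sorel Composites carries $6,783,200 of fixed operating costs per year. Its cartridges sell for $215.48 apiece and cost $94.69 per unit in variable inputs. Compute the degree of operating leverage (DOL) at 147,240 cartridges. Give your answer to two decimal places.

Contribution at this volume is 147,240 × $120.79 = $17,785,119.60.
EBIT = $17,785,119.60 − $6,783,200 = $11,001,919.60.
Degree of operating leverage = $17,785,119.60 / $11,001,919.60 = 1.6165.

1.62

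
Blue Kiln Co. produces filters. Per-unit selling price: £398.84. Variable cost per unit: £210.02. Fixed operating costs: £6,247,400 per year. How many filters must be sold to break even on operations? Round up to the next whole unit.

Each unit contributes £398.84 − £210.02 = £188.82.
Units to break even: £6,247,400 ÷ £188.82 = 33,086.54, rounded up to 33,087.

33,087 filters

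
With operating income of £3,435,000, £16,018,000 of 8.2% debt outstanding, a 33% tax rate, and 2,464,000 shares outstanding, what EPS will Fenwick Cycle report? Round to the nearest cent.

£0.58

Pre-tax income = £3,435,000 − £1,313,476.00 = £2,121,524.00.
Net income = £2,121,524.00 × (1 − 0.33) = £1,421,421.08.
Per share: £1,421,421.08 / 2,464,000 shares = £0.58.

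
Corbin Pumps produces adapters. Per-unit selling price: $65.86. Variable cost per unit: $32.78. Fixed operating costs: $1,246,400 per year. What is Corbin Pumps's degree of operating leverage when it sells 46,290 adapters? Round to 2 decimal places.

5.38

Contribution at this volume is 46,290 × $33.08 = $1,531,273.20.
Operating income = contribution − fixed costs = $1,531,273.20 − $1,246,400 = $284,873.20.
So DOL = total CM / EBIT = $1,531,273.20 / $284,873.20 = 5.3753.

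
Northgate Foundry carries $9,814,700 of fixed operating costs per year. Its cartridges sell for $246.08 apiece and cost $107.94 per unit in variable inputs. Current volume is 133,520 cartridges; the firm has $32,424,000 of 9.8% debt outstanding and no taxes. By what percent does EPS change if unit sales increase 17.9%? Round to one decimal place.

+60.6%

Contribution at this volume is 133,520 × $138.14 = $18,444,452.80.
EBIT = $18,444,452.80 − $9,814,700 = $8,629,752.80.
After interest of $3,177,552.00, pre-tax earnings = $5,452,200.80.
Degree of combined leverage = contribution ÷ (EBIT − I) = $18,444,452.80 ÷ $5,452,200.80 = 3.3829.
%ΔEPS = DCL × %ΔSales = 3.3829 × +17.9% = +60.6%.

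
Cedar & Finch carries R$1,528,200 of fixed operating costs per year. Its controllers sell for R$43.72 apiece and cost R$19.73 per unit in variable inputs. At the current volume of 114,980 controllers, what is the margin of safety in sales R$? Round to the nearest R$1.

R$2,241,894

Contribution margin per unit = R$43.72 − R$19.73 = R$23.99. Break-even units = R$1,528,200 ÷ R$23.99 = 63,701.54; break-even revenue = 63,701.54 × R$43.72 = R$2,785,031.43.
Current sales = 114,980 × R$43.72 = R$5,026,925.60.
Margin of safety = R$5,026,925.60 − R$2,785,031.43 = R$2,241,894.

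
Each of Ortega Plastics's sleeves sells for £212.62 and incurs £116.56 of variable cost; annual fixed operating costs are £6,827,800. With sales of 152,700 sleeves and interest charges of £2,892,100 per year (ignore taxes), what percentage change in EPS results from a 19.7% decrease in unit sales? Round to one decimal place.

Contribution at this volume is 152,700 × £96.06 = £14,668,362.00.
Operating income = contribution − fixed costs = £14,668,362.00 − £6,827,800 = £7,840,562.00.
After interest of £2,892,100.00, pre-tax earnings = £4,948,462.00.
DCL = total CM / (EBIT − I) = £14,668,362.00 / £4,948,462.00 = 2.9642.
%ΔEPS = DCL × %ΔSales = 2.9642 × -19.7% = -58.4%.

-58.4%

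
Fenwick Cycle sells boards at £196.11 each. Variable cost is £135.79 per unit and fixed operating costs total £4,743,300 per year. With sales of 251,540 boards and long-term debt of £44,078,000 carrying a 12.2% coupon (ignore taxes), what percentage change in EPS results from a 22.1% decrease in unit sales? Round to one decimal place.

At 251,540 units, contribution = 251,540 × £60.32 = £15,172,892.80.
Operating income = contribution − fixed costs = £15,172,892.80 − £4,743,300 = £10,429,592.80.
After interest of £5,377,516.00, pre-tax earnings = £5,052,076.80.
Degree of combined leverage = contribution ÷ (EBIT − I) = £15,172,892.80 ÷ £5,052,076.80 = 3.0033.
%ΔEPS = DCL × %ΔSales = 3.0033 × -22.1% = -66.4%.

-66.4%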